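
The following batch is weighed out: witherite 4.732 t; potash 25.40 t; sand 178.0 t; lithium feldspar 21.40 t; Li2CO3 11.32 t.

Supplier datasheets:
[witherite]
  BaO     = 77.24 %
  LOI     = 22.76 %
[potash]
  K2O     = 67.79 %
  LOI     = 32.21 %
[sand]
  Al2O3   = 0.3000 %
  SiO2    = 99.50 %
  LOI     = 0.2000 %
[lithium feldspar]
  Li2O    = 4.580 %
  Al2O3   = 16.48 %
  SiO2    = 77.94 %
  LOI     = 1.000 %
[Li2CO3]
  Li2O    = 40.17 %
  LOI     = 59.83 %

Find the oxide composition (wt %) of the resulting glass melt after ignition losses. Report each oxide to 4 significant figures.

Glass mass = 224.3 t (batch 240.9 − LOI 16.60).
Composition: Li2O 2.465%, Al2O3 1.811%, K2O 7.678%, BaO 1.630%, SiO2 86.42%

Intermediates appear, rounded to four significant digits, as written. The whole derivation carries full precision from first step to last — a single rounding finalizes each reported number. All derived quantities are computed using the weight values on 224.3 t of glass at full float precision (five oxide percentages, totals, the yield, ignition loss, net glass mass) as set out in the question or the answer.
Per-oxide mass from batch:
  Li2O: 21.40·0.04580 + 11.32·0.4017 = 5.527 t
  Al2O3: 178.0·0.003000 + 21.40·0.1648 = 4.061 t
  K2O: 25.40·0.6779 = 17.22 t
  BaO: 4.732·0.7724 = 3.655 t
  SiO2: 178.0·0.9950 + 21.40·0.7794 = 193.8 t
LOI: 4.732·0.2276 + 25.40·0.3221 + 178.0·0.002000 + 21.40·0.01000 + 11.32·0.5983 = 16.60 t
batch − LOI leaves glass = 240.9 − 16.60 = 224.3 t (= Σ oxide masses)
wt % = 100 × oxide mass / glass mass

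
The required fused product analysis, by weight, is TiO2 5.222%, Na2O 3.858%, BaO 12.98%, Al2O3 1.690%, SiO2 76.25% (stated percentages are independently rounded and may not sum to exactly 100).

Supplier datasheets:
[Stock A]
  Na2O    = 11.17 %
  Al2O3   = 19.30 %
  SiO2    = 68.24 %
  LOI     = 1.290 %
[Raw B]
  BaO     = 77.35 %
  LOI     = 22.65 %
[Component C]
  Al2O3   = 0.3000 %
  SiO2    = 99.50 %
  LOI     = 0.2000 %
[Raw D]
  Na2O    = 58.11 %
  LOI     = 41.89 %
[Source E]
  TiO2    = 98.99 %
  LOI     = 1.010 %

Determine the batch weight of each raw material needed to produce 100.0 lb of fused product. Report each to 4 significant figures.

Mid-chain values are printed (rounded to four significant digits) in the working — all internal work keeps exact precision at each step — a single rounding yields every reported result — all derived quantities, including glass mass, the five compositions, the totals, the yield, LOI, are computed using the weight values on 100.0 lb of glass at exact precision as given in problem or answer.
Per-oxide target masses for 100.0 lb fused product:
  TiO2: 5.222% × 100.0 = 5.222 lb
  Na2O: 3.858% × 100.0 = 3.858 lb
  BaO: 12.98% × 100.0 = 12.98 lb
  Al2O3: 1.690% × 100.0 = 1.690 lb
  SiO2: 76.25% × 100.0 = 76.25 lb
Per-oxide balance check with the batch weights as given, per the basis as stated (sum by sum, the targets are met inside rounding margins):
  TiO2: 5.275·0.9899 = 5.222 lb (target 5.222 lb)
  Na2O: 7.647·0.1117 + 5.169·0.5811 = 3.858 lb (target 3.858 lb)
  BaO: 16.78·0.7735 = 12.98 lb (target 12.98 lb)
  Al2O3: 7.647·0.1930 + 71.39·0.003000 = 1.690 lb (target 1.690 lb)
  SiO2: 7.647·0.6824 + 71.39·0.9950 = 76.25 lb (target 76.25 lb)
Glass-mass sanity pass: total charge less LOI = 100.0 lb (per-oxide target masses sum to 100.0 lb; stated basis 100.0 lb — deltas are rounding alone).
Adding the batch up: Σ batch = 106.3 lb; LOI loss = Σ batch·LOI = 6.261 lb; glass ÷ batch gives a yield of 94.11%.

Batch per 100.0 lb fused product:
  Stock A: 7.647 lb
  Raw B: 16.78 lb
  Component C: 71.39 lb
  Raw D: 5.169 lb
  Source E: 5.275 lb
Total batch = 106.3 lb; LOI loss = 6.261 lb; yield = 94.11%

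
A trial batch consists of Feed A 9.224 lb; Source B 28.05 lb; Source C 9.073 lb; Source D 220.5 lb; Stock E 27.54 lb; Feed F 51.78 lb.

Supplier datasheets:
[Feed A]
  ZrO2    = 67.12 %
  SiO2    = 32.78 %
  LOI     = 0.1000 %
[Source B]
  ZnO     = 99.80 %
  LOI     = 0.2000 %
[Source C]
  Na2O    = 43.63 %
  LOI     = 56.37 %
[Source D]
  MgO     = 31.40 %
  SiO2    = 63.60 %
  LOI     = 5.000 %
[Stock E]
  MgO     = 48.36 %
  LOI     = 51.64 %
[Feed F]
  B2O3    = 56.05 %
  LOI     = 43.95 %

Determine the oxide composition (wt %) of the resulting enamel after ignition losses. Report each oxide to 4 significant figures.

The intermediate values are printed (rounded to four significant digits) as written; the working math carries exact precision through the solve — a single rounding completes each reported figure — all derived quantities are computed in full precision (LOI, net glass mass, totals, six oxide percentages, yield) from the weighed amounts for 293.0 lb of glass, precisely as stated by either problem or answer.
Mass of each oxide from the mix:
  ZrO2: 9.224·0.6712 = 6.191 lb
  MgO: 220.5·0.3140 + 27.54·0.4836 = 82.56 lb
  ZnO: 28.05·0.9980 = 27.99 lb
  SiO2: 9.224·0.3278 + 220.5·0.6360 = 143.3 lb
  B2O3: 51.78·0.5605 = 29.02 lb
  Na2O: 9.073·0.4363 = 3.959 lb
LOI: 9.224·0.001000 + 28.05·0.002000 + 9.073·0.5637 + 220.5·0.05000 + 27.54·0.5164 + 51.78·0.4395 = 53.18 lb
Net of LOI, the glass mass = 346.2 − 53.18 = 293.0 lb (= the summed oxide contributions)
each oxide over glass, ×100, is wt %

Glass mass = 293.0 lb (batch 346.2 − LOI 53.18).
Composition: ZrO2 2.113%, MgO 28.18%, ZnO 9.555%, SiO2 48.90%, B2O3 9.906%, Na2O 1.351%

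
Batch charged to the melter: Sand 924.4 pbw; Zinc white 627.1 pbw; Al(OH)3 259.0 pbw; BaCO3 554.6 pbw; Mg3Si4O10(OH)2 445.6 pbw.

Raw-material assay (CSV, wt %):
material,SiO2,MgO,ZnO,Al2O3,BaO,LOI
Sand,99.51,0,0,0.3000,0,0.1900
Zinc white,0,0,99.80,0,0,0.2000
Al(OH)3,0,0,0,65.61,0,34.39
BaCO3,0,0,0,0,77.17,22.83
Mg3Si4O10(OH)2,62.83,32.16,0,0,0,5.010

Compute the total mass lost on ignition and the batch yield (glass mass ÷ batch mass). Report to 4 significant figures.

Each numeric step carries full precision all the way through. The intermediate values are shown, rounded to four significant figures, between the steps — each reported value includes exactly one rounding — derived quantities, including yield, the five compositions, net glass mass, LOI, the totals, are computed from the weighed amounts for 2570 pbw of glass at full precision as quoted within either problem or answer.
Material-by-material LOI:
  Sand: 924.4 × 0.001900 = 1.756 pbw
  Zinc white: 627.1 × 0.002000 = 1.254 pbw
  Al(OH)3: 259.0 × 0.3439 = 89.07 pbw
  BaCO3: 554.6 × 0.2283 = 126.6 pbw
  Mg3Si4O10(OH)2: 445.6 × 0.05010 = 22.32 pbw
Total LOI = 241.0 pbw
Glass = batch − LOI = 2811 − 241.0 = 2570 pbw

LOI loss = 241.0 pbw; glass = 2570 pbw; yield = 91.42%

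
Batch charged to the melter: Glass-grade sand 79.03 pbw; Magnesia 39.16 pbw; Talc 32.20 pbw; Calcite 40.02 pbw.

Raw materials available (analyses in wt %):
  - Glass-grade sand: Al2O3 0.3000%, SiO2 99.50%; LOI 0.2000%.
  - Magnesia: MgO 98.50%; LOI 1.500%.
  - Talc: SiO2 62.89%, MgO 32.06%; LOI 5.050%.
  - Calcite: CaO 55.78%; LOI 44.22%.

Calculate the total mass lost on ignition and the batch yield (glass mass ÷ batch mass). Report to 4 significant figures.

Mid-chain values are displayed rounded to four significant digits on the page; each numeric step holds full precision in every operation. Every reported figure is rounded exactly once. All derived quantities (the totals, net glass mass, four oxide percentages, LOI, the yield) are rebuilt from the batch weights on 170.3 pbw of glass in exact precision, as written in the problem or the answer.
Loss on ignition, line by line:
  Glass-grade sand: 79.03 × 0.002000 = 0.1581 pbw
  Magnesia: 39.16 × 0.01500 = 0.5874 pbw
  Talc: 32.20 × 0.05050 = 1.626 pbw
  Calcite: 40.02 × 0.4422 = 17.70 pbw
Total LOI = 20.07 pbw
Glass = batch − LOI = 190.4 − 20.07 = 170.3 pbw

LOI loss = 20.07 pbw; glass = 170.3 pbw; yield = 89.46%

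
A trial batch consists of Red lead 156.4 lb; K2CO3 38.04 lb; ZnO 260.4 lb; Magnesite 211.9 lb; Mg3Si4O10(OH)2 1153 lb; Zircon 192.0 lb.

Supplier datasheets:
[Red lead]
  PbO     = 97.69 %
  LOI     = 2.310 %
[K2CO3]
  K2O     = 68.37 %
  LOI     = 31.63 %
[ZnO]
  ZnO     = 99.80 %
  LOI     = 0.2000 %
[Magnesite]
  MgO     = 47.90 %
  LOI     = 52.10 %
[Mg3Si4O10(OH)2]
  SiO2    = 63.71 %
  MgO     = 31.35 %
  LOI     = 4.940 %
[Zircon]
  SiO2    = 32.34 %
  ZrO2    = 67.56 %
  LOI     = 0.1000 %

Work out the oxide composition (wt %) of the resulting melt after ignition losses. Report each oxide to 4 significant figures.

Intermediates are shown rounded off to 4 significant digits alongside each step. The whole derivation maintains full precision at each step — a single rounding yields each reported result — all derived quantities, including net glass mass, LOI, the totals, the six compositions, yield, are re-derived from the batch weights at 1828 lb of glass in full precision as quoted within the problem or the answer.
Oxide masses out of the charge:
  PbO: 156.4·0.9769 = 152.8 lb
  SiO2: 1153·0.6371 + 192.0·0.3234 = 796.7 lb
  MgO: 211.9·0.4790 + 1153·0.3135 = 463.0 lb
  ZrO2: 192.0·0.6756 = 129.7 lb
  ZnO: 260.4·0.9980 = 259.9 lb
  K2O: 38.04·0.6837 = 26.01 lb
LOI: 156.4·0.02310 + 38.04·0.3163 + 260.4·0.002000 + 211.9·0.5210 + 1153·0.04940 + 192.0·0.001000 = 183.7 lb
Glass mass = batch − LOI = 2012 − 183.7 = 1828 lb (equal to the oxide-mass sum)
each oxide over glass, ×100, is wt %

Glass mass = 1828 lb (batch 2012 − LOI 183.7).
Composition: PbO 8.358%, SiO2 43.58%, MgO 25.33%, ZrO2 7.096%, ZnO 14.22%, K2O 1.423%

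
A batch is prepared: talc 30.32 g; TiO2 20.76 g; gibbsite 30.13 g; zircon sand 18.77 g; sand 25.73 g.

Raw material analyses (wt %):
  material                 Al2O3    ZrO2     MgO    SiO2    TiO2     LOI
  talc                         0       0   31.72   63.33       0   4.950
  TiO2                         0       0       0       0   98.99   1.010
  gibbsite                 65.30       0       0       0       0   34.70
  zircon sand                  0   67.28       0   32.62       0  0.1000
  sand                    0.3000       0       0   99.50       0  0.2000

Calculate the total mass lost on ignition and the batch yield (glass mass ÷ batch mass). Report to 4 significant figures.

Each numeric step runs at full precision from first step to last — the intermediate values are printed, rounded to four significant digits, between the steps. A single rounding yields each reported result. Derived quantities (the five compositions, ignition loss, the totals, net glass mass, yield) are re-derived from the weighed amounts at 113.5 g of glass in exact precision exactly as printed in the question or the answer.
Ignition loss by material:
  talc: 30.32 × 0.04950 = 1.501 g
  TiO2: 20.76 × 0.01010 = 0.2097 g
  gibbsite: 30.13 × 0.3470 = 10.46 g
  zircon sand: 18.77 × 0.001000 = 0.01877 g
  sand: 25.73 × 0.002000 = 0.05146 g
Total LOI = 12.24 g
Glass = batch − LOI = 125.7 − 12.24 = 113.5 g

LOI loss = 12.24 g; glass = 113.5 g; yield = 90.27%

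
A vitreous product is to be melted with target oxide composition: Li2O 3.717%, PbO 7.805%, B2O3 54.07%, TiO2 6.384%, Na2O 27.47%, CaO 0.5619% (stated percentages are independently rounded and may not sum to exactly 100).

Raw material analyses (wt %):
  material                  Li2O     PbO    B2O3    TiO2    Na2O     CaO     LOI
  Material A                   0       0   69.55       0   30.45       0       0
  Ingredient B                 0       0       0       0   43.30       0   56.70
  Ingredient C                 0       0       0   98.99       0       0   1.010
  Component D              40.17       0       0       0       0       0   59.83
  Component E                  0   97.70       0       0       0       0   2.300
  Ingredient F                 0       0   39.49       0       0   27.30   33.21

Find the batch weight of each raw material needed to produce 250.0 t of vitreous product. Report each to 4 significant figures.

Batch per 250.0 t vitreous product:
  Material A: 191.4 t
  Ingredient B: 23.98 t
  Ingredient C: 16.12 t
  Component D: 23.13 t
  Component E: 19.97 t
  Ingredient F: 5.146 t
Total batch = 279.7 t; LOI loss = 29.77 t; yield = 89.36%

The working math holds full float precision at all times; values along the way are shown with 4-significant-digit rounding within the worked lines — every reported result sees exactly one rounding; the derived quantities (yield, LOI, glass mass, the six compositions, the totals) are re-derived in full float precision from the batch weights on 250.0 t of glass as quoted within either problem or answer.
Per-oxide target masses for 250.0 t vitreous product:
  Li2O: 3.717% × 250.0 = 9.292 t
  PbO: 7.805% × 250.0 = 19.51 t
  B2O3: 54.07% × 250.0 = 135.2 t
  TiO2: 6.384% × 250.0 = 15.96 t
  Na2O: 27.47% × 250.0 = 68.68 t
  CaO: 0.5619% × 250.0 = 1.405 t
Oxide-by-oxide audit on the weights just shown, at the basis given (every target is met by its sum once rounding is allowed for):
  Li2O: 23.13·0.4017 = 9.291 t (target 9.292 t)
  PbO: 19.97·0.9770 = 19.51 t (target 19.51 t)
  B2O3: 191.4·0.6955 + 5.146·0.3949 = 135.2 t (target 135.2 t)
  TiO2: 16.12·0.9899 = 15.96 t (target 15.96 t)
  Na2O: 191.4·0.3045 + 23.98·0.4330 = 68.66 t (target 68.68 t)
  CaO: 5.146·0.2730 = 1.405 t (target 1.405 t)
Auditing the glass mass value: whole batch net of LOI = 250.0 t (per-oxide target masses sum to 250.0 t; against the stated basis, 250.0 t — gaps are rounding artifacts).
Adding the batch up: Σ batch = 279.7 t; ignition loss, Σ(batch × LOI) = 29.77 t; as yield: glass ÷ batch → 89.36%.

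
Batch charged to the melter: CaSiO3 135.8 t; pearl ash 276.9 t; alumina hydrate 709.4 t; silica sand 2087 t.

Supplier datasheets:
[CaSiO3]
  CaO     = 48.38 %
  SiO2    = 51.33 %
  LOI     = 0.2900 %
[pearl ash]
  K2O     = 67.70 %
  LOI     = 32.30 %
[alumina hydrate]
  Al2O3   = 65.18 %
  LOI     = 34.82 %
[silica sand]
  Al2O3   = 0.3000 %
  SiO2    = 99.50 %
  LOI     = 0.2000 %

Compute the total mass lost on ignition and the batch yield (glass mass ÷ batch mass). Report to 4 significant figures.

LOI loss = 341.0 t; glass = 2868 t; yield = 89.37%

Each numeric step maintains full float precision all the way through — values along the way are displayed rounded off to 4 significant figures within the worked lines. Each reported figure is rounded only once. All derived quantities, which include the yield, ignition loss, the totals, net glass mass, four oxide percentages, are recomputed at full float precision, as they appear in question or answer, from the weighed amounts for 2868 t of glass.
Per-material ignition loss:
  CaSiO3: 135.8 × 0.002900 = 0.3938 t
  pearl ash: 276.9 × 0.3230 = 89.44 t
  alumina hydrate: 709.4 × 0.3482 = 247.0 t
  silica sand: 2087 × 0.002000 = 4.174 t
Total LOI = 341.0 t
Glass = batch − LOI = 3209 − 341.0 = 2868 t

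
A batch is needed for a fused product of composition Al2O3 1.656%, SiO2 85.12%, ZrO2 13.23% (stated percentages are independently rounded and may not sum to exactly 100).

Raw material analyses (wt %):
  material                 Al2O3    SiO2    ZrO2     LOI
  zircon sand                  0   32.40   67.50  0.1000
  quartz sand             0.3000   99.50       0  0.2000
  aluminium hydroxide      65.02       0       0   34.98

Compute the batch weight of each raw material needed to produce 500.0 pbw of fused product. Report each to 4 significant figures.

Batch per 500.0 pbw fused product:
  zircon sand: 98.00 pbw
  quartz sand: 395.8 pbw
  aluminium hydroxide: 10.91 pbw
Total batch = 504.7 pbw; LOI loss = 4.706 pbw; yield = 99.07%

Every computation holds full float precision through the solve; mid-chain values appear, rounded to four significant digits, on the page; every reported number carries a single rounding — derived quantities (three oxide percentages, the totals, LOI, net glass mass, the yield) are rebuilt at full precision from the weighed amounts at 500.0 pbw of glass, as written in problem or answer.
Oxide-by-oxide targets in 500.0 pbw fused product:
  Al2O3: 1.656% × 500.0 = 8.280 pbw
  SiO2: 85.12% × 500.0 = 425.6 pbw
  ZrO2: 13.23% × 500.0 = 66.15 pbw
Per-oxide balance check working from each reported weight, for the quoted basis mass (each sum matches its target mass once rounding is allowed for):
  Al2O3: 395.8·0.003000 + 10.91·0.6502 = 8.281 pbw (target 8.280 pbw)
  SiO2: 98.00·0.3240 + 395.8·0.9950 = 425.6 pbw (target 425.6 pbw)
  ZrO2: 98.00·0.6750 = 66.15 pbw (target 66.15 pbw)
The glass-mass cross-check: net batch after ignition = 500.0 pbw (oxide target masses add up to 500.0 pbw; basis as stated: 500.0 pbw — any gap is answer rounding).
Adding the batch up: Σ batch = 504.7 pbw; LOI loss = Σ batch·LOI = 4.706 pbw; as yield: glass ÷ batch → 99.07%.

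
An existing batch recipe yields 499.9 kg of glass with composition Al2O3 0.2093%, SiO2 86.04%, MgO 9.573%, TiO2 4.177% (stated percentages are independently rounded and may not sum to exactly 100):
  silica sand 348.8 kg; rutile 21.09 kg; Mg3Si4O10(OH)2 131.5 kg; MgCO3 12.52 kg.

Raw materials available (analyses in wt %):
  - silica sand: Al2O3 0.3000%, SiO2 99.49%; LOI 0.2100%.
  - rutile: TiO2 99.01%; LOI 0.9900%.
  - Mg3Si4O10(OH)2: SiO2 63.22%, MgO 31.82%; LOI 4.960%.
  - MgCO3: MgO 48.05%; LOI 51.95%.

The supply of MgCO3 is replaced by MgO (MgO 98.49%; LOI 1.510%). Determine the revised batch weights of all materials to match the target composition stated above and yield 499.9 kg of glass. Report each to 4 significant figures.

Mid-chain values are printed rounded off to 4 significant figures in the printout — all arithmetic carries full float precision in all steps. A single rounding yields every reported result; all derived quantities are computed from the weighed amounts at 499.9 kg of glass at full float precision (LOI, the yield, net glass mass, totals, the four compositions) as written in problem or answer.
The oxide mass targets at 499.9 kg glass:
  Al2O3: 0.2093% × 499.9 = 1.046 kg
  SiO2: 86.04% × 499.9 = 430.1 kg
  MgO: 9.573% × 499.9 = 47.86 kg
  TiO2: 4.177% × 499.9 = 20.88 kg
Mass-balance tally per oxide per the reported batch figures, on the stated basis (summed amounts equal target values within answer rounding):
  Al2O3: 348.8·0.003000 = 1.046 kg (target 1.046 kg)
  SiO2: 348.8·0.9949 + 131.5·0.6322 = 430.2 kg (target 430.1 kg)
  MgO: 131.5·0.3182 + 6.107·0.9849 = 47.86 kg (target 47.86 kg)
  TiO2: 21.09·0.9901 = 20.88 kg (target 20.88 kg)
Auditing the glass mass value: batch Σ − ignition loss = 499.9 kg (the targets, summed, come to 499.9 kg; with the basis standing at 499.9 kg — differing by rounding only).
Summing the batch: Σ batch = 507.5 kg; LOI removed, Σ of batch·LOI: 7.556 kg; yield: glass divided by total = 98.51%.

Revised batch per 499.9 kg glass:
  silica sand: 348.8 kg
  rutile: 21.09 kg
  Mg3Si4O10(OH)2: 131.5 kg
  MgO: 6.107 kg
Total batch = 507.5 kg; LOI loss = 7.556 kg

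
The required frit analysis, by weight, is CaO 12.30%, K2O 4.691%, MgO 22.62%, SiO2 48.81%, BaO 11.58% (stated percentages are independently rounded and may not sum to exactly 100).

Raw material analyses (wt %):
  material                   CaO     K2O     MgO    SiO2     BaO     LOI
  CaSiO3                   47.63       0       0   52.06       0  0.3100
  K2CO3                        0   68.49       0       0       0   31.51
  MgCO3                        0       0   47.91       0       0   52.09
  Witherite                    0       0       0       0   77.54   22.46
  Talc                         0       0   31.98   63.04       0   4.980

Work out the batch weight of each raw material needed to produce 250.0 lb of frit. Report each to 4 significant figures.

Batch per 250.0 lb frit:
  CaSiO3: 64.56 lb
  K2CO3: 17.12 lb
  MgCO3: 24.42 lb
  Witherite: 37.34 lb
  Talc: 140.3 lb
Total batch = 283.7 lb; LOI loss = 33.69 lb; yield = 88.13%

Mid-chain values are shown, with 4-significant-figure rounding, across the worked steps. Full float precision is maintained at every stage — a single rounding completes each reported number; the derived quantities are rebuilt in full float precision (totals, yield, the five compositions, net glass mass, LOI) using the weight values per 250.0 lb of glass as they appear in either problem or answer.
The oxide mass targets at 250.0 lb frit:
  CaO: 12.30% × 250.0 = 30.75 lb
  K2O: 4.691% × 250.0 = 11.73 lb
  MgO: 22.62% × 250.0 = 56.55 lb
  SiO2: 48.81% × 250.0 = 122.0 lb
  BaO: 11.58% × 250.0 = 28.95 lb
A balance pass over the oxides, on the weights just shown, for the quoted basis mass (oxide sums agree with the targets up to rounding of the answer):
  CaO: 64.56·0.4763 = 30.75 lb (target 30.75 lb)
  K2O: 17.12·0.6849 = 11.73 lb (target 11.73 lb)
  MgO: 24.42·0.4791 + 140.3·0.3198 = 56.57 lb (target 56.55 lb)
  SiO2: 64.56·0.5206 + 140.3·0.6304 = 122.1 lb (target 122.0 lb)
  BaO: 37.34·0.7754 = 28.95 lb (target 28.95 lb)
Auditing the glass mass value: net batch after ignition = 250.1 lb (the Σ of target masses is 250.0 lb; against the stated basis, 250.0 lb — rounding explains the deltas).
Total batch = Σ batch = 283.7 lb; Σ batch·LOI gives LOI loss = 33.69 lb; yield: glass divided by total = 88.13%.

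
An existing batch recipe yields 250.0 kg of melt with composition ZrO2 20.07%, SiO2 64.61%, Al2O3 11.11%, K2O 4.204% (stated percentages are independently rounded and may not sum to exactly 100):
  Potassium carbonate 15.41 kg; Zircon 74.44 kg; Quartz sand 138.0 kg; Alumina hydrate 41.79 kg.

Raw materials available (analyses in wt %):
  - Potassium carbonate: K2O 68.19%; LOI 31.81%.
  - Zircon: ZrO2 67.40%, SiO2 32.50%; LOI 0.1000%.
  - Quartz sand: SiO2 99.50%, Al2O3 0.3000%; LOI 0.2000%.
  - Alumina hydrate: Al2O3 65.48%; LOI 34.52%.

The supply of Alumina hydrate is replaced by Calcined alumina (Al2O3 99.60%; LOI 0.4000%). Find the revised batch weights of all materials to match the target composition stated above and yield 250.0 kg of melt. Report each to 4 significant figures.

Revised batch per 250.0 kg melt:
  Potassium carbonate: 15.41 kg
  Zircon: 74.44 kg
  Quartz sand: 138.0 kg
  Calcined alumina: 27.47 kg
Total batch = 255.3 kg; LOI loss = 5.362 kg

Intermediates are printed, with 4-significant-figure rounding, across the worked steps — the working math carries exact precision from first step to last. Each reported result is rounded a single time — all derived quantities (glass mass, yield, LOI, four oxide percentages, the totals) are rebuilt in full float precision from the weighed amounts per 250.0 kg of glass, exactly as shown in the question or the answer.
Per-oxide target masses for 250.0 kg melt:
  ZrO2: 20.07% × 250.0 = 50.18 kg
  SiO2: 64.61% × 250.0 = 161.5 kg
  Al2O3: 11.11% × 250.0 = 27.78 kg
  K2O: 4.204% × 250.0 = 10.51 kg
Balance tally, oxide-wise, given the weights on record, on the stated basis (sums match the target masses modulo rounding of the values):
  ZrO2: 74.44·0.6740 = 50.17 kg (target 50.18 kg)
  SiO2: 74.44·0.3250 + 138.0·0.9950 = 161.5 kg (target 161.5 kg)
  Al2O3: 138.0·0.003000 + 27.47·0.9960 = 27.77 kg (target 27.78 kg)
  K2O: 15.41·0.6819 = 10.51 kg (target 10.51 kg)
Glass-mass bookkeeping: net batch after ignition = 250.0 kg (the targets, summed, come to 250.0 kg; with the basis standing at 250.0 kg — a pure rounding effect).
Batch grand total — Σ batch = 255.3 kg; ignition loss, Σ(batch × LOI) = 5.362 kg; as yield: glass ÷ batch → 97.90%.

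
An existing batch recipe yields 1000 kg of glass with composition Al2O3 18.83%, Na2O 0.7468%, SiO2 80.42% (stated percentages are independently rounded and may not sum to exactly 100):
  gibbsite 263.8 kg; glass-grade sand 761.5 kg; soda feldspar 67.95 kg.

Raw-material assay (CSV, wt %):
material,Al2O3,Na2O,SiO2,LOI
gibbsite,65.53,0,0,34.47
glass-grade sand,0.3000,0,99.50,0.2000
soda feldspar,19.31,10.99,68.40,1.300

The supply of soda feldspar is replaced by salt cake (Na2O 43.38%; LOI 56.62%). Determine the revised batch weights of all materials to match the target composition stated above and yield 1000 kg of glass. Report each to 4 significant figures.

Intermediates are printed (rounded to 4 significant digits) within the worked lines. The whole derivation maintains full float precision throughout — a single rounding produces every reported figure. All derived quantities, which include three oxide percentages, glass mass, totals, the yield, LOI, are computed at exact precision, exactly as printed in the problem or answer text, using the weight values for 1000 kg of glass.
The oxide mass targets at 1000 kg glass:
  Al2O3: 18.83% × 1000 = 188.3 kg
  Na2O: 0.7468% × 1000 = 7.468 kg
  SiO2: 80.42% × 1000 = 804.2 kg
Verifying the oxide balance working from each reported weight, relative to the basis at hand (sum by sum, the targets are met within answer rounding):
  Al2O3: 283.6·0.6553 + 808.2·0.003000 = 188.3 kg (target 188.3 kg)
  Na2O: 17.22·0.4338 = 7.470 kg (target 7.468 kg)
  SiO2: 808.2·0.9950 = 804.2 kg (target 804.2 kg)
Auditing the glass mass value: whole batch net of LOI = 999.9 kg (targets for the oxides total 1000 kg; basis as stated: 1000 kg — gaps are rounding artifacts).
Summing the batch: Σ batch = 1109 kg; loss to ignition Σ batch·LOI = 109.1 kg; the yield ratio, glass ÷ batch: 90.16%.

Revised batch per 1000 kg glass:
  gibbsite: 283.6 kg
  glass-grade sand: 808.2 kg
  salt cake: 17.22 kg
Total batch = 1109 kg; LOI loss = 109.1 kg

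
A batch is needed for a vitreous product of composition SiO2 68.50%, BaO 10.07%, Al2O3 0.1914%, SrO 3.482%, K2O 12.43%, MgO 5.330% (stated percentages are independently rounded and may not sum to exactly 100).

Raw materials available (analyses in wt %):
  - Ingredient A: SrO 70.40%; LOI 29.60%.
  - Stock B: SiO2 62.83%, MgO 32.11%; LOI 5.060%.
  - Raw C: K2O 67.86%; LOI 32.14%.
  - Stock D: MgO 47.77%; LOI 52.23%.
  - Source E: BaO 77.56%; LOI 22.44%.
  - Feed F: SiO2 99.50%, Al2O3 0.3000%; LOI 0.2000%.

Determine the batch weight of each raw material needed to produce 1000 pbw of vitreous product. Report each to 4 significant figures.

Batch per 1000 pbw vitreous product:
  Ingredient A: 49.46 pbw
  Stock B: 79.88 pbw
  Raw C: 183.2 pbw
  Stock D: 57.88 pbw
  Source E: 129.8 pbw
  Feed F: 638.0 pbw
Total batch = 1138 pbw; LOI loss = 138.2 pbw; yield = 87.86%

Values along the way are displayed rounded to four significant digits; the whole derivation runs at exact precision in every operation; each reported result takes just one rounding. The derived quantities (the yield, ignition loss, glass mass, the six compositions, the totals) are carried at full float precision starting from the weights at 1000 pbw of glass, as quoted within either problem or answer.
Oxide-by-oxide targets in 1000 pbw vitreous product:
  SiO2: 68.50% × 1000 = 685.0 pbw
  BaO: 10.07% × 1000 = 100.7 pbw
  Al2O3: 0.1914% × 1000 = 1.914 pbw
  SrO: 3.482% × 1000 = 34.82 pbw
  K2O: 12.43% × 1000 = 124.3 pbw
  MgO: 5.330% × 1000 = 53.30 pbw
A balance pass over the oxides, applying the batch weights above, under the basis named above (every target is met by its sum once rounding is allowed for):
  SiO2: 79.88·0.6283 + 638.0·0.9950 = 685.0 pbw (target 685.0 pbw)
  BaO: 129.8·0.7756 = 100.7 pbw (target 100.7 pbw)
  Al2O3: 638.0·0.003000 = 1.914 pbw (target 1.914 pbw)
  SrO: 49.46·0.7040 = 34.82 pbw (target 34.82 pbw)
  K2O: 183.2·0.6786 = 124.3 pbw (target 124.3 pbw)
  MgO: 79.88·0.3211 + 57.88·0.4777 = 53.30 pbw (target 53.30 pbw)
Glass-mass closure: batch total minus LOI = 1000 pbw (the targets, summed, come to 1000 pbw; with the basis standing at 1000 pbw — a pure rounding effect).
Batch total: Σ batch = 1138 pbw; LOI removed, Σ of batch·LOI: 138.2 pbw; yield = glass ÷ total batch = 87.86%.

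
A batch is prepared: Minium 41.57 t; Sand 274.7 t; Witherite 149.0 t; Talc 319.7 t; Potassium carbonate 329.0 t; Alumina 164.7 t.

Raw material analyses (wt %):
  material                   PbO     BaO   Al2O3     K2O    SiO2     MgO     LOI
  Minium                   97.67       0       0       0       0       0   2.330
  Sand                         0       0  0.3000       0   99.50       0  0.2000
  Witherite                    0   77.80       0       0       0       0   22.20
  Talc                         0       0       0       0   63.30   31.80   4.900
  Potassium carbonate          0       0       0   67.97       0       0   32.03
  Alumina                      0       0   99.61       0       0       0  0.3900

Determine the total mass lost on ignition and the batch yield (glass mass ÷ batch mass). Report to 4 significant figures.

LOI loss = 156.3 t; glass = 1122 t; yield = 87.78%

The working math holds full float precision from first step to last. Values along the way are printed, rounded to 4 significant figures, across the worked steps; every reported number includes exactly one rounding — derived quantities, which include six oxide percentages, totals, ignition loss, net glass mass, yield, are carried in full float precision, as written in problem or answer, from the batch weights for 1122 t of glass.
Ignition loss by material:
  Minium: 41.57 × 0.02330 = 0.9686 t
  Sand: 274.7 × 0.002000 = 0.5494 t
  Witherite: 149.0 × 0.2220 = 33.08 t
  Talc: 319.7 × 0.04900 = 15.67 t
  Potassium carbonate: 329.0 × 0.3203 = 105.4 t
  Alumina: 164.7 × 0.003900 = 0.6423 t
Total LOI = 156.3 t
Glass = batch − LOI = 1279 − 156.3 = 1122 t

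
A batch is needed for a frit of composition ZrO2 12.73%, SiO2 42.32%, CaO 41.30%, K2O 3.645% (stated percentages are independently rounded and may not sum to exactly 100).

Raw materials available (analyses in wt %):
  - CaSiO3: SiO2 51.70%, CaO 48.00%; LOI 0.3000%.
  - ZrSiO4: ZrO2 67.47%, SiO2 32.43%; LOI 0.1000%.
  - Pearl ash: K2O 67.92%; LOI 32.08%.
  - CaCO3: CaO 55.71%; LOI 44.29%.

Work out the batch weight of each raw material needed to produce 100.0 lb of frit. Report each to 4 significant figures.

Batch per 100.0 lb frit:
  CaSiO3: 70.02 lb
  ZrSiO4: 18.87 lb
  Pearl ash: 5.367 lb
  CaCO3: 13.80 lb
Total batch = 108.1 lb; LOI loss = 8.063 lb; yield = 92.54%

All internal work holds full precision at every stage — mid-chain values are displayed rounded to 4 significant digits within the worked lines — a single rounding yields each reported figure; the derived quantities (LOI, glass mass, the yield, totals, four oxide percentages) are recomputed using the weight values for 100.0 lb of glass in full precision, as set out in the problem or the answer.
Target oxide masses per 100.0 lb frit:
  ZrO2: 12.73% × 100.0 = 12.73 lb
  SiO2: 42.32% × 100.0 = 42.32 lb
  CaO: 41.30% × 100.0 = 41.30 lb
  K2O: 3.645% × 100.0 = 3.645 lb
Mass-balance tally per oxide with the batch weights as given, relative to the basis at hand (delivered sums recover each target modulo rounding of the values):
  ZrO2: 18.87·0.6747 = 12.73 lb (target 12.73 lb)
  SiO2: 70.02·0.5170 + 18.87·0.3243 = 42.32 lb (target 42.32 lb)
  CaO: 70.02·0.4800 + 13.80·0.5571 = 41.30 lb (target 41.30 lb)
  K2O: 5.367·0.6792 = 3.645 lb (target 3.645 lb)
Glass-mass sanity pass: total batch − LOI = 99.99 lb (the Σ of target masses is 99.99 lb; against the stated basis, 100.0 lb — deltas are rounding alone).
Adding the batch up: Σ batch = 108.1 lb; LOI removed, Σ of batch·LOI: 8.063 lb; yield: glass divided by total = 92.54%.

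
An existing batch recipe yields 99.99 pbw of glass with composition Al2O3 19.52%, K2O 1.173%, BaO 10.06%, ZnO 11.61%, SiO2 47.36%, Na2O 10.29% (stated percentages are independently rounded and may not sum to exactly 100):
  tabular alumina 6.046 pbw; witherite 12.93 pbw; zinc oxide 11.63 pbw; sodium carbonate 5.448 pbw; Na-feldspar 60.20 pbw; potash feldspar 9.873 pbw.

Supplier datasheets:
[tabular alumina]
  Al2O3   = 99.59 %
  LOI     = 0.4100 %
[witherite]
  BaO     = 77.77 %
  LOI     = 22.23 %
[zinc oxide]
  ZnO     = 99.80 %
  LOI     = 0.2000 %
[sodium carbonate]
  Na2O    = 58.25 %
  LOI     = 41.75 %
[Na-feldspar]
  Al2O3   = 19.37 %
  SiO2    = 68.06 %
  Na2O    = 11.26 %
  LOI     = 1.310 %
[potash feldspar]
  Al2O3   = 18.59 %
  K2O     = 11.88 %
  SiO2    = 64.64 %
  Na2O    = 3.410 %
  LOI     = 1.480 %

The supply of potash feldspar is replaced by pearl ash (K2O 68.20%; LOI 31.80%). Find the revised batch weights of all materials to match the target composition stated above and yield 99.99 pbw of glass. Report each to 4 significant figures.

Revised batch per 99.99 pbw glass:
  tabular alumina: 6.066 pbw
  witherite: 12.93 pbw
  zinc oxide: 11.63 pbw
  sodium carbonate: 4.214 pbw
  Na-feldspar: 69.58 pbw
  pearl ash: 1.720 pbw
Total batch = 106.1 pbw; LOI loss = 6.140 pbw

Every computation carries exact precision through every step — working values are printed (rounded to 4 significant digits) between the steps; each reported value includes exactly one rounding — derived quantities, including LOI, the yield, net glass mass, the totals, the six compositions, are computed from the weighed amounts per 99.99 pbw of glass at full float precision exactly as shown in problem or answer.
Oxide-by-oxide targets in 99.99 pbw glass:
  Al2O3: 19.52% × 99.99 = 19.52 pbw
  K2O: 1.173% × 99.99 = 1.173 pbw
  BaO: 10.06% × 99.99 = 10.06 pbw
  ZnO: 11.61% × 99.99 = 11.61 pbw
  SiO2: 47.36% × 99.99 = 47.36 pbw
  Na2O: 10.29% × 99.99 = 10.29 pbw
Checking each oxide sum on the weights just shown, per the basis as stated (oxide sums agree with the targets up to rounding of the answer):
  Al2O3: 6.066·0.9959 + 69.58·0.1937 = 19.52 pbw (target 19.52 pbw)
  K2O: 1.720·0.6820 = 1.173 pbw (target 1.173 pbw)
  BaO: 12.93·0.7777 = 10.06 pbw (target 10.06 pbw)
  ZnO: 11.63·0.9980 = 11.61 pbw (target 11.61 pbw)
  SiO2: 69.58·0.6806 = 47.36 pbw (target 47.36 pbw)
  Na2O: 4.214·0.5825 + 69.58·0.1126 = 10.29 pbw (target 10.29 pbw)
Glass-mass bookkeeping: the batch minus its LOI: 100.0 pbw (the targets, summed, come to 100.0 pbw; stated basis 99.99 pbw — rounding explains the deltas).
Batch grand total — Σ batch = 106.1 pbw; the LOI term Σ batch·LOI equals 6.140 pbw; yield: glass divided by total = 94.21%.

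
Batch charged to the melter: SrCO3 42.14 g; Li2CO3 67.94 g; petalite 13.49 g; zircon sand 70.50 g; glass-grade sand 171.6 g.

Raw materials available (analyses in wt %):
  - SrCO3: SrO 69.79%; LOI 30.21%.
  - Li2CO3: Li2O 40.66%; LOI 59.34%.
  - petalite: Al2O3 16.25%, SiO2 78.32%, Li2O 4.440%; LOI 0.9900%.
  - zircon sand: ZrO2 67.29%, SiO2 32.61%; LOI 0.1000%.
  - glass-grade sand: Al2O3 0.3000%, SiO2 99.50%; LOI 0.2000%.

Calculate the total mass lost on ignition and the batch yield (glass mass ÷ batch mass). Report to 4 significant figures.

LOI loss = 53.59 g; glass = 312.1 g; yield = 85.34%

Each numeric step maintains full precision at all times — intermediates are shown, rounded to four significant figures, in the working. Every reported figure is rounded once only — all derived quantities (the totals, the five compositions, ignition loss, net glass mass, the yield) are carried in exact precision starting from the weights per 312.1 g of glass, as set out in the question or the answer.
Per-material ignition loss:
  SrCO3: 42.14 × 0.3021 = 12.73 g
  Li2CO3: 67.94 × 0.5934 = 40.32 g
  petalite: 13.49 × 0.009900 = 0.1336 g
  zircon sand: 70.50 × 0.001000 = 0.07050 g
  glass-grade sand: 171.6 × 0.002000 = 0.3432 g
Total LOI = 53.59 g
Glass = batch − LOI = 365.7 − 53.59 = 312.1 g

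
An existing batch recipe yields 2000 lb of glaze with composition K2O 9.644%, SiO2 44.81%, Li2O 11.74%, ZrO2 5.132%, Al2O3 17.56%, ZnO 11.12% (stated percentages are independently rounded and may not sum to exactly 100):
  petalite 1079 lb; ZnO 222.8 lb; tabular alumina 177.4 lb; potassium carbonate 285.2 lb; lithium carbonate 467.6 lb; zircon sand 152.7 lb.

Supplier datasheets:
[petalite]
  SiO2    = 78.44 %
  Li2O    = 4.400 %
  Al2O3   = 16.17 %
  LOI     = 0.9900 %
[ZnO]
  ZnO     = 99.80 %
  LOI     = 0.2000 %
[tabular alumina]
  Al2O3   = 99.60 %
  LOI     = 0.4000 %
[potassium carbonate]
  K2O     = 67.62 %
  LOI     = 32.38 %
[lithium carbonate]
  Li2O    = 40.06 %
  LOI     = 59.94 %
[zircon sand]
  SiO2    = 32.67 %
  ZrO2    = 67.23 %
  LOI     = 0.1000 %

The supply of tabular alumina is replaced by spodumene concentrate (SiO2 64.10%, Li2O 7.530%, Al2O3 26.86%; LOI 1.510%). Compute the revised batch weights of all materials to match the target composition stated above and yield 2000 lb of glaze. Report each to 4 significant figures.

Every computation maintains full float precision in all steps. Working values are shown rounded to 4 significant figures when written out — each reported result takes exactly one rounding — derived quantities are recomputed from the batch weights on 2000 lb of glass in full float precision (the six compositions, LOI, totals, glass mass, the yield), exactly as printed in question or answer.
Oxide-by-oxide targets in 2000 lb glaze:
  K2O: 9.644% × 2000 = 192.9 lb
  SiO2: 44.81% × 2000 = 896.2 lb
  Li2O: 11.74% × 2000 = 234.8 lb
  ZrO2: 5.132% × 2000 = 102.6 lb
  Al2O3: 17.56% × 2000 = 351.2 lb
  ZnO: 11.12% × 2000 = 222.4 lb
Verifying the oxide balance with the batch weights as given, at the basis given (sums match the target masses within answer rounding):
  K2O: 285.2·0.6762 = 192.9 lb (target 192.9 lb)
  SiO2: 20.58·0.7844 + 1295·0.6410 + 152.7·0.3267 = 896.1 lb (target 896.2 lb)
  Li2O: 20.58·0.04400 + 1295·0.07530 + 340.4·0.4006 = 234.8 lb (target 234.8 lb)
  ZrO2: 152.7·0.6723 = 102.7 lb (target 102.6 lb)
  Al2O3: 20.58·0.1617 + 1295·0.2686 = 351.2 lb (target 351.2 lb)
  ZnO: 222.8·0.9980 = 222.4 lb (target 222.4 lb)
Glass mass check: whole batch net of LOI = 2000 lb (the Σ of target masses is 2000 lb; versus the stated basis of 2000 lb — gaps are rounding artifacts).
Whole-batch sum: Σ batch = 2317 lb; LOI loss = Σ batch·LOI = 316.7 lb; yield = glass ÷ total batch = 86.33%.

Revised batch per 2000 lb glaze:
  petalite: 20.58 lb
  ZnO: 222.8 lb
  spodumene concentrate: 1295 lb
  potassium carbonate: 285.2 lb
  lithium carbonate: 340.4 lb
  zircon sand: 152.7 lb
Total batch = 2317 lb; LOI loss = 316.7 lb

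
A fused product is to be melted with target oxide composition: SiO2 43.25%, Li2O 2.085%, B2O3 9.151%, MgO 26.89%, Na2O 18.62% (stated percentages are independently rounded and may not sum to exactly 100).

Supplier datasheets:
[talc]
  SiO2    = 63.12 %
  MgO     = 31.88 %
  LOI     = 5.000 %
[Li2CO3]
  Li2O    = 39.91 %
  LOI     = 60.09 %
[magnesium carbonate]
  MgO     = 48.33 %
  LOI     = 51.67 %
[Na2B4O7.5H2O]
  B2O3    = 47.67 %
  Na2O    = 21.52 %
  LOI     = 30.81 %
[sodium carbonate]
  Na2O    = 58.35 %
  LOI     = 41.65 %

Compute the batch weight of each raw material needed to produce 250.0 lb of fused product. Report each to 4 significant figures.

Batch per 250.0 lb fused product:
  talc: 171.3 lb
  Li2CO3: 13.06 lb
  magnesium carbonate: 26.10 lb
  Na2B4O7.5H2O: 47.99 lb
  sodium carbonate: 62.08 lb
Total batch = 320.5 lb; LOI loss = 70.54 lb; yield = 77.99%

The whole derivation carries exact precision from start to finish — working values appear (rounded to 4 significant digits) alongside each step — a single rounding completes every reported result — all derived quantities, which include glass mass, the yield, ignition loss, the five compositions, totals, are computed in exact precision, as quoted within the question or the answer, using the weight values on 250.0 lb of glass.
Per-oxide target masses for 250.0 lb fused product:
  SiO2: 43.25% × 250.0 = 108.1 lb
  Li2O: 2.085% × 250.0 = 5.212 lb
  B2O3: 9.151% × 250.0 = 22.88 lb
  MgO: 26.89% × 250.0 = 67.22 lb
  Na2O: 18.62% × 250.0 = 46.55 lb
A balance pass over the oxides, with the batch weights as given, relative to the basis at hand (summed amounts equal target values net of answer rounding effects):
  SiO2: 171.3·0.6312 = 108.1 lb (target 108.1 lb)
  Li2O: 13.06·0.3991 = 5.212 lb (target 5.212 lb)
  B2O3: 47.99·0.4767 = 22.88 lb (target 22.88 lb)
  MgO: 171.3·0.3188 + 26.10·0.4833 = 67.22 lb (target 67.22 lb)
  Na2O: 47.99·0.2152 + 62.08·0.5835 = 46.55 lb (target 46.55 lb)
Glass-mass bookkeeping: batch total minus LOI = 250.0 lb (summing oxide targets gives 250.0 lb; versus the stated basis of 250.0 lb — any gap is answer rounding).
Adding the batch up: Σ batch = 320.5 lb; LOI loss = Σ batch·LOI = 70.54 lb; yield, glass over the total, = 77.99%.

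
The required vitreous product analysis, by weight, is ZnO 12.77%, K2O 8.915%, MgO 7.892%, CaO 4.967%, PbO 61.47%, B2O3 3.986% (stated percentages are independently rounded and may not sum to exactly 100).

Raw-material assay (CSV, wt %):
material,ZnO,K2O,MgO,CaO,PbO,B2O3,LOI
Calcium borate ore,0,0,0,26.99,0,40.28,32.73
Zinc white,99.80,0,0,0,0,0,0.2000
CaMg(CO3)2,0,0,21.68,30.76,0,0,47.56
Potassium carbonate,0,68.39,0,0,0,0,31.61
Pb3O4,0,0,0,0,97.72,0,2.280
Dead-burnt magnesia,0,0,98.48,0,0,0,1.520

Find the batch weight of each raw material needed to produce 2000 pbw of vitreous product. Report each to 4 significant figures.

Batch per 2000 pbw vitreous product:
  Calcium borate ore: 197.9 pbw
  Zinc white: 255.9 pbw
  CaMg(CO3)2: 149.3 pbw
  Potassium carbonate: 260.7 pbw
  Pb3O4: 1258 pbw
  Dead-burnt magnesia: 127.4 pbw
Total batch = 2249 pbw; LOI loss = 249.3 pbw; yield = 88.92%

Mid-chain values are printed rounded off to 4 significant digits across the worked steps. Full precision is carried at every stage — exactly one rounding goes into each reported number — derived quantities, which include ignition loss, six oxide percentages, glass mass, totals, yield, are carried in exact precision, as set out in the problem or the answer, using the weight values on 2000 pbw of glass.
The oxide mass targets at 2000 pbw vitreous product:
  ZnO: 12.77% × 2000 = 255.4 pbw
  K2O: 8.915% × 2000 = 178.3 pbw
  MgO: 7.892% × 2000 = 157.8 pbw
  CaO: 4.967% × 2000 = 99.34 pbw
  PbO: 61.47% × 2000 = 1229 pbw
  B2O3: 3.986% × 2000 = 79.72 pbw
Verifying the oxide balance per the reported batch figures, under the basis named above (summed amounts equal target values within answer rounding):
  ZnO: 255.9·0.9980 = 255.4 pbw (target 255.4 pbw)
  K2O: 260.7·0.6839 = 178.3 pbw (target 178.3 pbw)
  MgO: 149.3·0.2168 + 127.4·0.9848 = 157.8 pbw (target 157.8 pbw)
  CaO: 197.9·0.2699 + 149.3·0.3076 = 99.34 pbw (target 99.34 pbw)
  PbO: 1258·0.9772 = 1229 pbw (target 1229 pbw)
  B2O3: 197.9·0.4028 = 79.71 pbw (target 79.72 pbw)
Glass-mass sanity pass: whole batch net of LOI = 2000 pbw (oxide target masses add up to 2000 pbw; stated basis 2000 pbw — any gap is answer rounding).
Batch total: Σ batch = 2249 pbw; Σ batch·LOI gives LOI loss = 249.3 pbw; glass ÷ batch gives a yield of 88.92%.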